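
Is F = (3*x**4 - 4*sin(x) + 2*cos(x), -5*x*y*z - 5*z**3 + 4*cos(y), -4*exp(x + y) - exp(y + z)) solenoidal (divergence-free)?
No, ∇·F = 12*x**3 - 5*x*z - exp(y + z) - 2*sin(x) - 4*sin(y) - 4*cos(x)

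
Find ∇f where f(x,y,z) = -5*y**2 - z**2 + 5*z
(0, -10*y, 5 - 2*z)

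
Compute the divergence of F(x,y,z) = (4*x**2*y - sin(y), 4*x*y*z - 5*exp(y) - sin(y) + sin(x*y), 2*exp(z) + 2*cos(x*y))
8*x*y + 4*x*z + x*cos(x*y) - 5*exp(y) + 2*exp(z) - cos(y)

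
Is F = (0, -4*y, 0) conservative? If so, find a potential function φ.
Yes, F is conservative. φ = -2*y**2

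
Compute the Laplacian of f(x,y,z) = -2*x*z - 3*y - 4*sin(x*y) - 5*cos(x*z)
4*x**2*sin(x*y) + 5*x**2*cos(x*z) + 4*y**2*sin(x*y) + 5*z**2*cos(x*z)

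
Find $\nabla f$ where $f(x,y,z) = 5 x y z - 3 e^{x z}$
(z*(5*y - 3*exp(x*z)), 5*x*z, x*(5*y - 3*exp(x*z)))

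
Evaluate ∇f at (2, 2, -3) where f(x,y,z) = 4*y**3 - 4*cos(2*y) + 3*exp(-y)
(0, 8*sin(4) - 3*exp(-2) + 48, 0)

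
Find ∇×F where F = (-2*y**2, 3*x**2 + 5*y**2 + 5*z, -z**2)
(-5, 0, 6*x + 4*y)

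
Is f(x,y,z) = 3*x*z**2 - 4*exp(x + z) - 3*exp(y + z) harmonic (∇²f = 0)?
No, ∇²f = 6*x - 8*exp(x + z) - 6*exp(y + z)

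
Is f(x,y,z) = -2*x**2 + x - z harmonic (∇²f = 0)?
No, ∇²f = -4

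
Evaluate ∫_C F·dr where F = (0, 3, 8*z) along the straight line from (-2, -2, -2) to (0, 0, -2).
6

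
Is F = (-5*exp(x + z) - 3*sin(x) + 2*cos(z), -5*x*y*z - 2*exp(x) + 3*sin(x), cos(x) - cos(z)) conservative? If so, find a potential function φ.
No, ∇×F = (5*x*y, -5*exp(x + z) + sin(x) - 2*sin(z), -5*y*z - 2*exp(x) + 3*cos(x)) ≠ 0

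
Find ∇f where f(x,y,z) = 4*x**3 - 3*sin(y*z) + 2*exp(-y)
(12*x**2, -3*z*cos(y*z) - 2*exp(-y), -3*y*cos(y*z))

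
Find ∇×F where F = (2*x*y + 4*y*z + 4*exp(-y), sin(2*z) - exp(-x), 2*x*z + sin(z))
(-2*cos(2*z), 4*y - 2*z, -2*x - 4*z + 4*exp(-y) + exp(-x))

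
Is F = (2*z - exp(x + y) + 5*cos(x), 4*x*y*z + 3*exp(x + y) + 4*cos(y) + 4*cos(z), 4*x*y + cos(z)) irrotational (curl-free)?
No, ∇×F = (-4*x*y + 4*x + 4*sin(z), 2 - 4*y, 4*y*z + 4*exp(x + y))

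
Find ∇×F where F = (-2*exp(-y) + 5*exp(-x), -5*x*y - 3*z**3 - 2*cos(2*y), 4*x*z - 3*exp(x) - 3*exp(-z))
(9*z**2, -4*z + 3*exp(x), -5*y - 2*exp(-y))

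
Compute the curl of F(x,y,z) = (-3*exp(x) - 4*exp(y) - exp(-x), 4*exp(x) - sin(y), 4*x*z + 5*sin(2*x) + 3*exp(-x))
(0, -4*z - 10*cos(2*x) + 3*exp(-x), 4*exp(x) + 4*exp(y))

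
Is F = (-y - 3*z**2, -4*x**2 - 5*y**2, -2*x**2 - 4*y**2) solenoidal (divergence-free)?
No, ∇·F = -10*y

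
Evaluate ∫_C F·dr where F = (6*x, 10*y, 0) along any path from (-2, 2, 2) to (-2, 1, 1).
-15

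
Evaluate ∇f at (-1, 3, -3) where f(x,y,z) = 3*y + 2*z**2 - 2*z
(0, 3, -14)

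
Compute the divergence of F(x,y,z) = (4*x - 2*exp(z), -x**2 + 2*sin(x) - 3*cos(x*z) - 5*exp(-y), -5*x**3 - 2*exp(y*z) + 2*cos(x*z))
-2*x*sin(x*z) - 2*y*exp(y*z) + 4 + 5*exp(-y)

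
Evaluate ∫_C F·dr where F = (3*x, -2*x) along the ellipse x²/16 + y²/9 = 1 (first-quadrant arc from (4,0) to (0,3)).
-24 - 6*pi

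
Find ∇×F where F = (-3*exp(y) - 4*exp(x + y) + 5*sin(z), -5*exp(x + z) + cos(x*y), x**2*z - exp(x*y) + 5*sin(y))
(-x*exp(x*y) + 5*exp(x + z) + 5*cos(y), -2*x*z + y*exp(x*y) + 5*cos(z), -y*sin(x*y) + 3*exp(y) + 4*exp(x + y) - 5*exp(x + z))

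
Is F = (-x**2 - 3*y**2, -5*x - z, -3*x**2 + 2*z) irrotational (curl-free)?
No, ∇×F = (1, 6*x, 6*y - 5)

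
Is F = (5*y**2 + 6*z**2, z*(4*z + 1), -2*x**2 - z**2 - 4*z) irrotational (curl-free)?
No, ∇×F = (-8*z - 1, 4*x + 12*z, -10*y)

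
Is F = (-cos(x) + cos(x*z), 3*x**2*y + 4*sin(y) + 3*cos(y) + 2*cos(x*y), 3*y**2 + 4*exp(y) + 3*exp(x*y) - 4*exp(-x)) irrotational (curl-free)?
No, ∇×F = (3*x*exp(x*y) + 6*y + 4*exp(y), -x*sin(x*z) - 3*y*exp(x*y) - 4*exp(-x), 2*y*(3*x - sin(x*y)))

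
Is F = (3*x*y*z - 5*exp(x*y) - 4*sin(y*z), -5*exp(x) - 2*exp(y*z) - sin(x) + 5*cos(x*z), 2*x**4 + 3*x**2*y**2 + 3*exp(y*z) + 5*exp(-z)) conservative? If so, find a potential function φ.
No, ∇×F = (6*x**2*y + 5*x*sin(x*z) + 2*y*exp(y*z) + 3*z*exp(y*z), -8*x**3 - 6*x*y**2 + 3*x*y - 4*y*cos(y*z), -3*x*z + 5*x*exp(x*y) - 5*z*sin(x*z) + 4*z*cos(y*z) - 5*exp(x) - cos(x)) ≠ 0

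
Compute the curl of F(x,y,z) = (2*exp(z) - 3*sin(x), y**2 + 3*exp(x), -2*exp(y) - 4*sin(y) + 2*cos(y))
(-2*exp(y) - 2*sin(y) - 4*cos(y), 2*exp(z), 3*exp(x))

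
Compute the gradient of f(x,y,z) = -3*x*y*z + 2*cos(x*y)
(-y*(3*z + 2*sin(x*y)), -x*(3*z + 2*sin(x*y)), -3*x*y)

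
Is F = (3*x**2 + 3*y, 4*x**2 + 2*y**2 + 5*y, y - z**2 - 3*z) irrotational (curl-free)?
No, ∇×F = (1, 0, 8*x - 3)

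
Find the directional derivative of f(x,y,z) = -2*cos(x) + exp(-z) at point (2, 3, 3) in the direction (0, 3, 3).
-sqrt(2)*exp(-3)/2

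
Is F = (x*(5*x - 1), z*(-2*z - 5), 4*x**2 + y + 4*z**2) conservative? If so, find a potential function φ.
No, ∇×F = (4*z + 6, -8*x, 0) ≠ 0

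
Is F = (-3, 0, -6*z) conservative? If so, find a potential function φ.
Yes, F is conservative. φ = -3*x - 3*z**2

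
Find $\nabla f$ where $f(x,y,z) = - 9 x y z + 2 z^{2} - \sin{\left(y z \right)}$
(-9*y*z, -z*(9*x + cos(y*z)), -9*x*y - y*cos(y*z) + 4*z)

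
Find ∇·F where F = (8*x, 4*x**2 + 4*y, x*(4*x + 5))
12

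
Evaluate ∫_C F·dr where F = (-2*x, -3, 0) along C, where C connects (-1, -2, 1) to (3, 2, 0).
-20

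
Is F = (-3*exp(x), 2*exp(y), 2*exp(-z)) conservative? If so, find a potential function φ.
Yes, F is conservative. φ = -3*exp(x) + 2*exp(y) - 2*exp(-z)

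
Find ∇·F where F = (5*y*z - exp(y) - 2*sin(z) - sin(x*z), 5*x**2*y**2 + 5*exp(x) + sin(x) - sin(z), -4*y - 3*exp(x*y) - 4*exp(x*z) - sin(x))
10*x**2*y - 4*x*exp(x*z) - z*cos(x*z)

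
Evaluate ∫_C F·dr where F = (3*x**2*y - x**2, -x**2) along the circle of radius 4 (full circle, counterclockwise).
-192*pi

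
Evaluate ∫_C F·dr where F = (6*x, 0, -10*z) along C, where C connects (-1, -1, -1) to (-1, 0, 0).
5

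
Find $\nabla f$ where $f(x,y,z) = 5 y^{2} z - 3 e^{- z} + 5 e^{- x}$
(-5*exp(-x), 10*y*z, 5*y**2 + 3*exp(-z))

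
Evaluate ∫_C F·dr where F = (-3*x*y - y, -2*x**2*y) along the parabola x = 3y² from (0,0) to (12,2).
-2768/5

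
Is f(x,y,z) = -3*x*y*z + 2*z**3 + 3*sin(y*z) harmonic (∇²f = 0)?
No, ∇²f = -3*y**2*sin(y*z) - 3*z**2*sin(y*z) + 12*z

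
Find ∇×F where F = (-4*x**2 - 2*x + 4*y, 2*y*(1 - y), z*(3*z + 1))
(0, 0, -4)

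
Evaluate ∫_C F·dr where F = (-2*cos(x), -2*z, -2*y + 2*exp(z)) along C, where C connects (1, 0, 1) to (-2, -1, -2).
2*((-E - 2 + sin(1) + sin(2))*exp(2) + 1)*exp(-2)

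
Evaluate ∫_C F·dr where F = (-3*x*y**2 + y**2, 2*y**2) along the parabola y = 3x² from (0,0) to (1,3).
153/10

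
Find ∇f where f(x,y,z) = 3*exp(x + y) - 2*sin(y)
(3*exp(x + y), 3*exp(x + y) - 2*cos(y), 0)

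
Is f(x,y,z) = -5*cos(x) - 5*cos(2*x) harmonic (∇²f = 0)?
No, ∇²f = 5*cos(x) + 20*cos(2*x)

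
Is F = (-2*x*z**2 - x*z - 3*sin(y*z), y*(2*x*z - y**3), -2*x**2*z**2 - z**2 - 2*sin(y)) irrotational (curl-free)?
No, ∇×F = (-2*x*y - 2*cos(y), 4*x*z**2 - 4*x*z - x - 3*y*cos(y*z), z*(2*y + 3*cos(y*z)))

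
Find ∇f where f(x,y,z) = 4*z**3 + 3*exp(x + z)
(3*exp(x + z), 0, 12*z**2 + 3*exp(x + z))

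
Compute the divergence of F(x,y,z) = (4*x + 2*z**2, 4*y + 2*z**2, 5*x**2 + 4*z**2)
8*z + 8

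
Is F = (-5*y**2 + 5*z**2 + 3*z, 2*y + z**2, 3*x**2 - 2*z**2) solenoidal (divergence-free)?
No, ∇·F = 2 - 4*z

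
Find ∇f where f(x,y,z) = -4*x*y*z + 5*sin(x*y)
(y*(-4*z + 5*cos(x*y)), x*(-4*z + 5*cos(x*y)), -4*x*y)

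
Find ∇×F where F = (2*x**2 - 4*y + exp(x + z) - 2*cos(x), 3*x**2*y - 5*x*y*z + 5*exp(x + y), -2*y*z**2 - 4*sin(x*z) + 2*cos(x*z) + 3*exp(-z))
(5*x*y - 2*z**2, 2*z*sin(x*z) + 4*z*cos(x*z) + exp(x + z), 6*x*y - 5*y*z + 5*exp(x + y) + 4)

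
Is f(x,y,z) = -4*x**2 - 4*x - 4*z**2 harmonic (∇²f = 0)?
No, ∇²f = -16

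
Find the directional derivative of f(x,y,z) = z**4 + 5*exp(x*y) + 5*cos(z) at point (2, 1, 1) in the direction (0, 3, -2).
2*sqrt(13)*(-4 + 5*sin(1) + 15*exp(2))/13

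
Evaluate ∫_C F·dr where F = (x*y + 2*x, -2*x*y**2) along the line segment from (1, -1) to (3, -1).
4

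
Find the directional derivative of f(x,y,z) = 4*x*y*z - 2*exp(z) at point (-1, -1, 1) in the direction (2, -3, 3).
sqrt(22)*(8 - 3*E)/11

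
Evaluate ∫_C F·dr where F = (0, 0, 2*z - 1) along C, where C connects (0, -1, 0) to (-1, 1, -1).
2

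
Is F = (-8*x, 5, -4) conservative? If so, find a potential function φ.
Yes, F is conservative. φ = -4*x**2 + 5*y - 4*z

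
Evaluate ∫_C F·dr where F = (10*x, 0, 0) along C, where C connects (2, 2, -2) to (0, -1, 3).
-20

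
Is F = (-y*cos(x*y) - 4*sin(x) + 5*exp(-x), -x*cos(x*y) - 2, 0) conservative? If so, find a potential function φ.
Yes, F is conservative. φ = -2*y - sin(x*y) + 4*cos(x) - 5*exp(-x)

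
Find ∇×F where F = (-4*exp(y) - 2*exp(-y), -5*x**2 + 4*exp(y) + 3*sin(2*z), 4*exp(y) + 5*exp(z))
(4*exp(y) - 6*cos(2*z), 0, -10*x + 4*exp(y) - 2*exp(-y))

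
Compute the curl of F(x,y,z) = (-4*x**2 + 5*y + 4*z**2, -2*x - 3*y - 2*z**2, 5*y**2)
(10*y + 4*z, 8*z, -7)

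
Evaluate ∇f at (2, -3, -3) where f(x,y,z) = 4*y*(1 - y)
(0, 28, 0)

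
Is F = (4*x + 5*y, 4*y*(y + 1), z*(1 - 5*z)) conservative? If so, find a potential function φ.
No, ∇×F = (0, 0, -5) ≠ 0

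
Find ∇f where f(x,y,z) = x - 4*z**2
(1, 0, -8*z)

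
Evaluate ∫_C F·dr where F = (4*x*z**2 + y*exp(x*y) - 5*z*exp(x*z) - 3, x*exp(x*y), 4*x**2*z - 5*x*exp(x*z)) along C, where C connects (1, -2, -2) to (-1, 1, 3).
-5*exp(-3) + exp(-1) + 4*exp(-2) + 16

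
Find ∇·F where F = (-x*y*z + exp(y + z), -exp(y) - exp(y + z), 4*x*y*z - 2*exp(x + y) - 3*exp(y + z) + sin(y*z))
4*x*y - y*z + y*cos(y*z) - exp(y) - 4*exp(y + z)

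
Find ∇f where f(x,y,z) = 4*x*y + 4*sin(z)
(4*y, 4*x, 4*cos(z))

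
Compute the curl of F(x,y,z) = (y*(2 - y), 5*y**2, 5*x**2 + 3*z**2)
(0, -10*x, 2*y - 2)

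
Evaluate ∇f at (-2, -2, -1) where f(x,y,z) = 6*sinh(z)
(0, 0, 6*cosh(1))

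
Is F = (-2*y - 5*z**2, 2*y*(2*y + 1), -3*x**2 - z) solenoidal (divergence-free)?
No, ∇·F = 8*y + 1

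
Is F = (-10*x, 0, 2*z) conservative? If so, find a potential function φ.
Yes, F is conservative. φ = -5*x**2 + z**2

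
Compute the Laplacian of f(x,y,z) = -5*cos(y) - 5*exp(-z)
5*cos(y) - 5*exp(-z)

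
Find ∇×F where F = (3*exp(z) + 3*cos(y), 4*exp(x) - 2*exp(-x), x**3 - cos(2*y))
(2*sin(2*y), -3*x**2 + 3*exp(z), 4*exp(x) + 3*sin(y) + 2*exp(-x))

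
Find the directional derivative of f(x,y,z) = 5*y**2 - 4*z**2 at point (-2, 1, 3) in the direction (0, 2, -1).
44*sqrt(5)/5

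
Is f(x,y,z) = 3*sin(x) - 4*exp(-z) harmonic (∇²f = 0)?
No, ∇²f = -3*sin(x) - 4*exp(-z)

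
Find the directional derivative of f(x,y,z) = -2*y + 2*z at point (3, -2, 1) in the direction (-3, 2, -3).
-5*sqrt(22)/11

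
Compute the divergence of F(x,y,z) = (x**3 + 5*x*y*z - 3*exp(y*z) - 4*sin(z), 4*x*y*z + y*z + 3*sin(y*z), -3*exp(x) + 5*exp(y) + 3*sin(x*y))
3*x**2 + 4*x*z + 5*y*z + 3*z*cos(y*z) + z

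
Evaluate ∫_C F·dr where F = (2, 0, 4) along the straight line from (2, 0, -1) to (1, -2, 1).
6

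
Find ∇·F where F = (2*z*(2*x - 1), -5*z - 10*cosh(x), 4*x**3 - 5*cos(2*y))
4*z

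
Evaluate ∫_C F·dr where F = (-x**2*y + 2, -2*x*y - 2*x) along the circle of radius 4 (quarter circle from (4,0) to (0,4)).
-152/3 + 8*pi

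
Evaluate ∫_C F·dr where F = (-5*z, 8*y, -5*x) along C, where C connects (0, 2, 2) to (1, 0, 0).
-16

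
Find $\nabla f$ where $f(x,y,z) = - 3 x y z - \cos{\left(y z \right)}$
(-3*y*z, z*(-3*x + sin(y*z)), y*(-3*x + sin(y*z)))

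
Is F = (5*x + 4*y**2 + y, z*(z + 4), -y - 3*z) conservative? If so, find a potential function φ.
No, ∇×F = (-2*z - 5, 0, -8*y - 1) ≠ 0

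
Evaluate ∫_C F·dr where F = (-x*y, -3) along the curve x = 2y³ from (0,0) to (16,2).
-1578/7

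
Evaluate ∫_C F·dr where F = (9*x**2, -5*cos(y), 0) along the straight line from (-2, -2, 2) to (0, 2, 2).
24 - 10*sin(2)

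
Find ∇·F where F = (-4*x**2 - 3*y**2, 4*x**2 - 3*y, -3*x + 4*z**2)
-8*x + 8*z - 3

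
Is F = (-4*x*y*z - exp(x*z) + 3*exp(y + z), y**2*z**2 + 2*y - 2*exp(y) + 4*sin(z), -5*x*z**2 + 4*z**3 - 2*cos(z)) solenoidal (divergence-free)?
No, ∇·F = -10*x*z + 2*y*z**2 - 4*y*z + 12*z**2 - z*exp(x*z) - 2*exp(y) + 2*sin(z) + 2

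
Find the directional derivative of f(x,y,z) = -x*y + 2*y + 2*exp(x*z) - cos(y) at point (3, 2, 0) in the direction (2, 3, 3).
sqrt(22)*(3*sin(2) + 11)/22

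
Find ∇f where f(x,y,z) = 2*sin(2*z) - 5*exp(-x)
(5*exp(-x), 0, 4*cos(2*z))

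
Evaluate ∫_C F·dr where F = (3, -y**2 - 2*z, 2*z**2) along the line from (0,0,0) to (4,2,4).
44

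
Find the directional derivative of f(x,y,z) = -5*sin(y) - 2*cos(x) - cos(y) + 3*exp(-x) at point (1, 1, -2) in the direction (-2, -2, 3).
2*sqrt(17)*(-3*E*sin(1) + 3 + 5*E*cos(1))*exp(-1)/17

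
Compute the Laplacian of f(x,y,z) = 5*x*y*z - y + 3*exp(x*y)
3*(x**2 + y**2)*exp(x*y)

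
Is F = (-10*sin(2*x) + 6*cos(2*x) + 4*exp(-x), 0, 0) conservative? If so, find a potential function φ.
Yes, F is conservative. φ = 3*sin(2*x) + 5*cos(2*x) - 4*exp(-x)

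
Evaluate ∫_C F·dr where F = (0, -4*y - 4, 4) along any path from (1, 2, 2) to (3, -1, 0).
10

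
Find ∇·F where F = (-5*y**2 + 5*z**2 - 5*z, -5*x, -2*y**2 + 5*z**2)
10*z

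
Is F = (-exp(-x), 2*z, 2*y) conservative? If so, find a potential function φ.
Yes, F is conservative. φ = 2*y*z + exp(-x)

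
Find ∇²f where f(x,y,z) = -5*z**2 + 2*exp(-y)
-10 + 2*exp(-y)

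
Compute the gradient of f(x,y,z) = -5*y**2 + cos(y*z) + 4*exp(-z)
(0, -10*y - z*sin(y*z), -y*sin(y*z) - 4*exp(-z))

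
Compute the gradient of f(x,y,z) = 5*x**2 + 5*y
(10*x, 5, 0)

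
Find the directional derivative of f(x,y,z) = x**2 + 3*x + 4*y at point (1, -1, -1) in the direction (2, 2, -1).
6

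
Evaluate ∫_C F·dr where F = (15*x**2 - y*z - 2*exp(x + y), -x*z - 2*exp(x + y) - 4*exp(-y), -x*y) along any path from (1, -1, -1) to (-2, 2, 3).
-32 - 4*E + 4*exp(-2)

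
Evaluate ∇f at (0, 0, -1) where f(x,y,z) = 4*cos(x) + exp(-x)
(-1, 0, 0)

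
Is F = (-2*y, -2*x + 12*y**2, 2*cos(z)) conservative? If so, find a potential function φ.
Yes, F is conservative. φ = -2*x*y + 4*y**3 + 2*sin(z)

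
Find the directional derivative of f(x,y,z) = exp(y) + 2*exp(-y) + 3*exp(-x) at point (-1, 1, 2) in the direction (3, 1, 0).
sqrt(10)*(-4*exp(2) - 1)*exp(-1)/5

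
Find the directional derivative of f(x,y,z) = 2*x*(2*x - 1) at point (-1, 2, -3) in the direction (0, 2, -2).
0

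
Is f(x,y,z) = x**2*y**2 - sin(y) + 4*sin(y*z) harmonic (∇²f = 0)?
No, ∇²f = 2*x**2 - 4*y**2*sin(y*z) + 2*y**2 - 4*z**2*sin(y*z) + sin(y)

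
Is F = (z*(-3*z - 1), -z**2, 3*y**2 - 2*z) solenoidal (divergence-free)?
No, ∇·F = -2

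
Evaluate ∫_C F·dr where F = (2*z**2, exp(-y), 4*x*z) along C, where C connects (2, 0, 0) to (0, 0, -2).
0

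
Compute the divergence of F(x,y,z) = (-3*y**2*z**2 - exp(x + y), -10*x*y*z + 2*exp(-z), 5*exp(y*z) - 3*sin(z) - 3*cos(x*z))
-10*x*z + 3*x*sin(x*z) + 5*y*exp(y*z) - exp(x + y) - 3*cos(z)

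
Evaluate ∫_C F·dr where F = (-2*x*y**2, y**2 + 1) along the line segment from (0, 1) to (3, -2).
-39/2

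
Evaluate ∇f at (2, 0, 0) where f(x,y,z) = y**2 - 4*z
(0, 0, -4)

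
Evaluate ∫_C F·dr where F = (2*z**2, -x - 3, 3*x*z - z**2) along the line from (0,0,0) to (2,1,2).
20/3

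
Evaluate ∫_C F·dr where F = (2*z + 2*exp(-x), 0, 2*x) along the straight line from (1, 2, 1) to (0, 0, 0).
-4 + 2*exp(-1)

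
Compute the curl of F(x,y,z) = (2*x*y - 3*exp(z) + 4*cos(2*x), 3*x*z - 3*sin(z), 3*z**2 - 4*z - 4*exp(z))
(-3*x + 3*cos(z), -3*exp(z), -2*x + 3*z)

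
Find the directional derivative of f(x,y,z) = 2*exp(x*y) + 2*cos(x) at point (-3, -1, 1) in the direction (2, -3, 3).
sqrt(22)*(2*sin(3) + 7*exp(3))/11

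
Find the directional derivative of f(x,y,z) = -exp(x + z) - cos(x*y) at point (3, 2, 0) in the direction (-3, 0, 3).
-sqrt(2)*sin(6)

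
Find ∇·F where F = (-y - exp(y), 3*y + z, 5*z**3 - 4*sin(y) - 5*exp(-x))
15*z**2 + 3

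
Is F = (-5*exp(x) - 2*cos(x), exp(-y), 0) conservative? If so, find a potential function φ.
Yes, F is conservative. φ = -5*exp(x) - 2*sin(x) - exp(-y)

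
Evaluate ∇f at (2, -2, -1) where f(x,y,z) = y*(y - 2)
(0, -6, 0)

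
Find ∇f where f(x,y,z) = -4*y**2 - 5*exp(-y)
(0, -8*y + 5*exp(-y), 0)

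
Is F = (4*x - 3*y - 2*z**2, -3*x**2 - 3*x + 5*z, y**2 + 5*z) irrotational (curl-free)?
No, ∇×F = (2*y - 5, -4*z, -6*x)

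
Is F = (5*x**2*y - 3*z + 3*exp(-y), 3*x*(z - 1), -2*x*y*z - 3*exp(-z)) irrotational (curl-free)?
No, ∇×F = (x*(-2*z - 3), 2*y*z - 3, -5*x**2 + 3*z - 3 + 3*exp(-y))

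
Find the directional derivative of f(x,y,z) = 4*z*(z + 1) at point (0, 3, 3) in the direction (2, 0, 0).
0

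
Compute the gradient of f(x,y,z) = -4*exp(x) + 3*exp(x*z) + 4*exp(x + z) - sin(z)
(3*z*exp(x*z) - 4*exp(x) + 4*exp(x + z), 0, 3*x*exp(x*z) + 4*exp(x + z) - cos(z))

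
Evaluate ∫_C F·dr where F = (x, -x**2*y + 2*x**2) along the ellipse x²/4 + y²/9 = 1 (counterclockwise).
0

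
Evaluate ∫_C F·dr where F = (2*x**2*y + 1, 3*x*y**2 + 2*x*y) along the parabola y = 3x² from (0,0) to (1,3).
1139/35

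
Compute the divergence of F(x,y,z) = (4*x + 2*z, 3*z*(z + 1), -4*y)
4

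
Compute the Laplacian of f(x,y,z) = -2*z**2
-4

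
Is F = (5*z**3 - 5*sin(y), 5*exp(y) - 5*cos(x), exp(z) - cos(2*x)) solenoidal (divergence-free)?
No, ∇·F = 5*exp(y) + exp(z)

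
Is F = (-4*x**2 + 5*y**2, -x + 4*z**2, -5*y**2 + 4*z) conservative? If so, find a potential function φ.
No, ∇×F = (-10*y - 8*z, 0, -10*y - 1) ≠ 0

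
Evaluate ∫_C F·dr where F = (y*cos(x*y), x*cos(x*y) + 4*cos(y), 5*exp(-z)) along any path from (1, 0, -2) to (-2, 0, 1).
-(5 - 5*exp(3))*exp(-1)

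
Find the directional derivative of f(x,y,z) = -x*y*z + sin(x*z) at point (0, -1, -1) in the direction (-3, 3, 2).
3*sqrt(22)/11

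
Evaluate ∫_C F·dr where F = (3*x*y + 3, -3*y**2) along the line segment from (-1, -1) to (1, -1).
6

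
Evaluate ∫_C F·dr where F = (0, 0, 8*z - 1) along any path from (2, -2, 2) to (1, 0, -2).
4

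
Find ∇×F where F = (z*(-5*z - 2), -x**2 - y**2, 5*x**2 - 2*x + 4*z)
(0, -10*x - 10*z, -2*x)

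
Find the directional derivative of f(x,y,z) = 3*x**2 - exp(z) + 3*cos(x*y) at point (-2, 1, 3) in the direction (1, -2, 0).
sqrt(5)*(-12/5 + 3*sin(2))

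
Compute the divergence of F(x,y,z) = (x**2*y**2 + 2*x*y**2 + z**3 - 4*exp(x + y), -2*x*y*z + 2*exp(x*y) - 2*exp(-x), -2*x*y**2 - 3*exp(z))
2*x*y**2 - 2*x*z + 2*x*exp(x*y) + 2*y**2 - 3*exp(z) - 4*exp(x + y)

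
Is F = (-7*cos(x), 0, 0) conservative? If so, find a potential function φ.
Yes, F is conservative. φ = -7*sin(x)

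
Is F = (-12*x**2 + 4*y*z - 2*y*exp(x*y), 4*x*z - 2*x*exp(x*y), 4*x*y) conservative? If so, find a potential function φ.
Yes, F is conservative. φ = -4*x**3 + 4*x*y*z - 2*exp(x*y)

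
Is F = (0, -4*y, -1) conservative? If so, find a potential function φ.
Yes, F is conservative. φ = -2*y**2 - z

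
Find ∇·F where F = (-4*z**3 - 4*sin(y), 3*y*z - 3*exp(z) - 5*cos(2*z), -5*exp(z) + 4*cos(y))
3*z - 5*exp(z)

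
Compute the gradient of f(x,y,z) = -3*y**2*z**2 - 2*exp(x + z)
(-2*exp(x + z), -6*y*z**2, -6*y**2*z - 2*exp(x + z))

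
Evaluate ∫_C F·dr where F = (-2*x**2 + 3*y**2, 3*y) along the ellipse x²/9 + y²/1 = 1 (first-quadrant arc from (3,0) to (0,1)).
27/2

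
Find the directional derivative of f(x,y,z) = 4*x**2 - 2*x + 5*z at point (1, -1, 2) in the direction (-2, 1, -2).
-22/3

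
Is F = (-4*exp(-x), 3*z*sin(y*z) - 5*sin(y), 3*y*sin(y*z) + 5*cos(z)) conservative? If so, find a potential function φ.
Yes, F is conservative. φ = 5*sin(z) + 5*cos(y) - 3*cos(y*z) + 4*exp(-x)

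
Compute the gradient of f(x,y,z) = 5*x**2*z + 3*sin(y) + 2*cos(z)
(10*x*z, 3*cos(y), 5*x**2 - 2*sin(z))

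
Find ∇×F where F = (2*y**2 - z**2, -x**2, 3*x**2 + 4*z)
(0, -6*x - 2*z, -2*x - 4*y)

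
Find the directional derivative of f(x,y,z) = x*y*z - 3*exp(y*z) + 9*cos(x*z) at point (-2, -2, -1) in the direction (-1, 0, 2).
3*sqrt(5)*(2 + 9*sin(2) + 4*exp(2))/5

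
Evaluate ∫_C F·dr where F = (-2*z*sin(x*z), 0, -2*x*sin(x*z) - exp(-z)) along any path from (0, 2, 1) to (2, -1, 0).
1 - exp(-1)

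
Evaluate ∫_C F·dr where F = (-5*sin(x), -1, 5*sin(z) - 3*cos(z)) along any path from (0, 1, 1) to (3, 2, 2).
-6 + 5*cos(3) - 3*sin(2) - 5*cos(2) + 3*sin(1) + 5*cos(1)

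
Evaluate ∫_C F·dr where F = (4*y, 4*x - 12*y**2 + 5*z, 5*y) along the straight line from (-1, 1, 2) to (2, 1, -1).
-3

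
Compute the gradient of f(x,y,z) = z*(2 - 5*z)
(0, 0, 2 - 10*z)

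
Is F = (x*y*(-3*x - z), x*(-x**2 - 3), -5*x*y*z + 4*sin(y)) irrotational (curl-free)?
No, ∇×F = (-5*x*z + 4*cos(y), y*(-x + 5*z), x*z - 3)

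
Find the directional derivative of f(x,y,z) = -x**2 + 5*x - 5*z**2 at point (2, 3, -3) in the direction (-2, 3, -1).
-16*sqrt(14)/7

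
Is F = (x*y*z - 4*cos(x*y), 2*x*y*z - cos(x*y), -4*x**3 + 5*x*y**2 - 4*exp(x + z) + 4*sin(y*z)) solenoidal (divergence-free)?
No, ∇·F = 2*x*z + x*sin(x*y) + y*z + 4*y*sin(x*y) + 4*y*cos(y*z) - 4*exp(x + z)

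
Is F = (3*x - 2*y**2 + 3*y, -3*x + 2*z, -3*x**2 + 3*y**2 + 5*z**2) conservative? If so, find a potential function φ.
No, ∇×F = (6*y - 2, 6*x, 4*y - 6) ≠ 0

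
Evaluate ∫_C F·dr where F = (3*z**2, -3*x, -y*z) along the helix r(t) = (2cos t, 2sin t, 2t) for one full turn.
4*pi*(1 + 24*pi)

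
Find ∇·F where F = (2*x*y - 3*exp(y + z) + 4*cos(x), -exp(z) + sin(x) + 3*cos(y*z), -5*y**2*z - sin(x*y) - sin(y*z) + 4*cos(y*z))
-5*y**2 - 4*y*sin(y*z) - y*cos(y*z) + 2*y - 3*z*sin(y*z) - 4*sin(x)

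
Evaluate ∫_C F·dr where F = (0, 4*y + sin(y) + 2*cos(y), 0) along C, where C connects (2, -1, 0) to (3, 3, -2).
2*sin(3) + cos(1) - cos(3) + 2*sin(1) + 16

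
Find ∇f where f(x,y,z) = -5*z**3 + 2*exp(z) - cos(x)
(sin(x), 0, -15*z**2 + 2*exp(z))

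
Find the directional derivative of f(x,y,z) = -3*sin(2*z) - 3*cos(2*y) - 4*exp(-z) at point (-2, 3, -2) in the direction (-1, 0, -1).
sqrt(2)*(-2*exp(2) + 3*cos(4))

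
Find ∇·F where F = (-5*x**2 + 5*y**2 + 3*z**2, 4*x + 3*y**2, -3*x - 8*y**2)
-10*x + 6*y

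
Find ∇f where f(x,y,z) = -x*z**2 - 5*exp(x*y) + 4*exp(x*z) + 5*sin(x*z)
(-5*y*exp(x*y) - z**2 + 4*z*exp(x*z) + 5*z*cos(x*z), -5*x*exp(x*y), x*(-2*z + 4*exp(x*z) + 5*cos(x*z)))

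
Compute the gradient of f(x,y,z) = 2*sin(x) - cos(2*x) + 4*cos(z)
(2*sin(2*x) + 2*cos(x), 0, -4*sin(z))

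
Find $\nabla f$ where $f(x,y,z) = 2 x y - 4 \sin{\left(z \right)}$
(2*y, 2*x, -4*cos(z))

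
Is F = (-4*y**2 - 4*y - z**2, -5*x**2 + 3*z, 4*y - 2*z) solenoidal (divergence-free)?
No, ∇·F = -2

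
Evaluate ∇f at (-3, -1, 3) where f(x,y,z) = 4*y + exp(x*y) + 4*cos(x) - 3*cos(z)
(-exp(3) + 4*sin(3), 4 - 3*exp(3), 3*sin(3))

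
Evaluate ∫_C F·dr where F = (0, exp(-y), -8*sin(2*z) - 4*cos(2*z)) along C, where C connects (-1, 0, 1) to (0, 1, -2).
4*cos(4) + 2*sin(4) - exp(-1) + 1 - 4*cos(2) + 2*sin(2)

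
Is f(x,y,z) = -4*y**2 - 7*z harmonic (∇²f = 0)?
No, ∇²f = -8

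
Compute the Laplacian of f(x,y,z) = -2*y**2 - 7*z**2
-18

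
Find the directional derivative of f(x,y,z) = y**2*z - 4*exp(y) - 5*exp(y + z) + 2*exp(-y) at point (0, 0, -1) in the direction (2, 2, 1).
-4 - 5*exp(-1)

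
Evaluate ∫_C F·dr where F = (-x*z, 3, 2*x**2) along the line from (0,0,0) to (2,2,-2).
10/3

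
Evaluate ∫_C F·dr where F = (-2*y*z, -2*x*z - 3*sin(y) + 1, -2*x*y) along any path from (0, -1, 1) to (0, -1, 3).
0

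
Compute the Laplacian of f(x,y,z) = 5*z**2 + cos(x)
10 - cos(x)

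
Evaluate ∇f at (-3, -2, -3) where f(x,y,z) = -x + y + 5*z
(-1, 1, 5)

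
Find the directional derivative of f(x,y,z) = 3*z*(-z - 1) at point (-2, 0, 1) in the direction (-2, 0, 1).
-9*sqrt(5)/5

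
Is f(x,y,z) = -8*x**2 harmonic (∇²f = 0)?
No, ∇²f = -16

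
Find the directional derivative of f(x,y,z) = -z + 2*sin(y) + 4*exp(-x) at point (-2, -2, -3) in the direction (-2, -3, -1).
sqrt(14)*(1 - 6*cos(2) + 8*exp(2))/14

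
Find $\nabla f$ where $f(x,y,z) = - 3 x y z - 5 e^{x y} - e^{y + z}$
(y*(-3*z - 5*exp(x*y)), -3*x*z - 5*x*exp(x*y) - exp(y + z), -3*x*y - exp(y + z))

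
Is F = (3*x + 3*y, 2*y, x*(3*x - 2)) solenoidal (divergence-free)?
No, ∇·F = 5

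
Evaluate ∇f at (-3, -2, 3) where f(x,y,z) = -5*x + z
(-5, 0, 1)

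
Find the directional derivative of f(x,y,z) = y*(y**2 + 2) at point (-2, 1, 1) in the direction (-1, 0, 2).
0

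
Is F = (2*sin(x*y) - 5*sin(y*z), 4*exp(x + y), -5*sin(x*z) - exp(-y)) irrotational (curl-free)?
No, ∇×F = (exp(-y), -5*y*cos(y*z) + 5*z*cos(x*z), -2*x*cos(x*y) + 5*z*cos(y*z) + 4*exp(x + y))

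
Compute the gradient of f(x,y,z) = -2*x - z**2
(-2, 0, -2*z)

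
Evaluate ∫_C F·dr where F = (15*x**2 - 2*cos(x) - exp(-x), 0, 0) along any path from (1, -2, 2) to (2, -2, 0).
-2*sin(2) - exp(-1) + exp(-2) + 2*sin(1) + 35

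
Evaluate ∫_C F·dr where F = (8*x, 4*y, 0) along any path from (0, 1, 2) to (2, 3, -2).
32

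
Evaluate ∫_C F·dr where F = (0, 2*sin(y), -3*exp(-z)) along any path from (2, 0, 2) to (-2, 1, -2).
-2*cos(1) + 2 + 6*sinh(2)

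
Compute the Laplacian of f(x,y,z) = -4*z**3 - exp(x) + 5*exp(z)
-24*z - exp(x) + 5*exp(z)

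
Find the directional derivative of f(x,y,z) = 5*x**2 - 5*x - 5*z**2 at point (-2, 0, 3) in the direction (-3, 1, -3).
165*sqrt(19)/19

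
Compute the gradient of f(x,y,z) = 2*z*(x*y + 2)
(2*y*z, 2*x*z, 2*x*y + 4)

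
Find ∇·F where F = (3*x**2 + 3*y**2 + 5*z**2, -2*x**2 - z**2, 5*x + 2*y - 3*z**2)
6*x - 6*z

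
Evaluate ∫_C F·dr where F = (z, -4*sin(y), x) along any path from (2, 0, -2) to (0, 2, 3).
4*cos(2)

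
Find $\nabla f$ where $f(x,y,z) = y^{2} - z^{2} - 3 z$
(0, 2*y, -2*z - 3)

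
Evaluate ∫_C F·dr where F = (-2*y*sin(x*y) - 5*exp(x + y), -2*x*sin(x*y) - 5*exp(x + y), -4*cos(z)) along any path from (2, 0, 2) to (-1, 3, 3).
-2 + 2*cos(3) - 4*sin(3) + 4*sin(2)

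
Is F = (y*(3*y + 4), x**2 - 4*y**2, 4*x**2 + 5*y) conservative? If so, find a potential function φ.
No, ∇×F = (5, -8*x, 2*x - 6*y - 4) ≠ 0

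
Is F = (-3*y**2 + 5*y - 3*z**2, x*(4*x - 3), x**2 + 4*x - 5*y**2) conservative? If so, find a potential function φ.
No, ∇×F = (-10*y, -2*x - 6*z - 4, 8*x + 6*y - 8) ≠ 0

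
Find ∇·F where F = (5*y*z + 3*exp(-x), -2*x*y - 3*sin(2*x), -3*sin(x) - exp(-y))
-2*x - 3*exp(-x)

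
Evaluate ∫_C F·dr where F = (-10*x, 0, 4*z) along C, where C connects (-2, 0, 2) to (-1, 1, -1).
9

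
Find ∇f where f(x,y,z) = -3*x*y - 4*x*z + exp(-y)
(-3*y - 4*z, -3*x - exp(-y), -4*x)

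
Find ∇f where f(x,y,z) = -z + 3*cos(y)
(0, -3*sin(y), -1)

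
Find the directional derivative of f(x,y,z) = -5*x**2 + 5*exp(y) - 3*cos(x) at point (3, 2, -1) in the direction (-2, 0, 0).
30 - 3*sin(3)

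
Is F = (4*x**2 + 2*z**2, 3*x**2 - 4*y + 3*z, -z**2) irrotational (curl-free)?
No, ∇×F = (-3, 4*z, 6*x)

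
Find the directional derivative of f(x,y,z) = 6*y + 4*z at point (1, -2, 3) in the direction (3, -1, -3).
-18*sqrt(19)/19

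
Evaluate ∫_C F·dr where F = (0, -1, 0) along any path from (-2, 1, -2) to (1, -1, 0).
2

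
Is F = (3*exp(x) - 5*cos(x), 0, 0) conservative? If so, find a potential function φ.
Yes, F is conservative. φ = 3*exp(x) - 5*sin(x)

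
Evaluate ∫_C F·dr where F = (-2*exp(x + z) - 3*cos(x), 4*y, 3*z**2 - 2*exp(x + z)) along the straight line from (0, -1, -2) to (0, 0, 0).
2*exp(-2) + 4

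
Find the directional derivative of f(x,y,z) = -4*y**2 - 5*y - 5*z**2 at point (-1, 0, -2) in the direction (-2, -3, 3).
75*sqrt(22)/22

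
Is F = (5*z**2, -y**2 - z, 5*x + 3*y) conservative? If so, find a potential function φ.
No, ∇×F = (4, 10*z - 5, 0) ≠ 0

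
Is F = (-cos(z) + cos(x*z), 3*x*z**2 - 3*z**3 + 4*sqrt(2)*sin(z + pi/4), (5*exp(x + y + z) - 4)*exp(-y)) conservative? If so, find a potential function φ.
No, ∇×F = (-6*x*z + 9*z**2 - 4*sqrt(2)*cos(z + pi/4) + 4*exp(-y), -x*sin(x*z) - 5*exp(x + z) + sin(z), 3*z**2) ≠ 0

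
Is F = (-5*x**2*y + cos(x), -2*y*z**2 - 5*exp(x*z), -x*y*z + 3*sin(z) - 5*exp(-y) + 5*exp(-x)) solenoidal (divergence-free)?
No, ∇·F = -11*x*y - 2*z**2 - sin(x) + 3*cos(z)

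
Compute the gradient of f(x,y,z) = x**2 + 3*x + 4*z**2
(2*x + 3, 0, 8*z)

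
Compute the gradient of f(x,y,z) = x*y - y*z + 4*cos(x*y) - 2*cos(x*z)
(-4*y*sin(x*y) + y + 2*z*sin(x*z), -4*x*sin(x*y) + x - z, 2*x*sin(x*z) - y)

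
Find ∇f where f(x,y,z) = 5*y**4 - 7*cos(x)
(7*sin(x), 20*y**3, 0)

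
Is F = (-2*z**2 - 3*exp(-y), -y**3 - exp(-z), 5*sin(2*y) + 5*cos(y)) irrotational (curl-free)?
No, ∇×F = (-5*sin(y) + 10*cos(2*y) - exp(-z), -4*z, -3*exp(-y))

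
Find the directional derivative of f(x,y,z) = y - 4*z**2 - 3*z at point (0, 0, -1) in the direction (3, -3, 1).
2*sqrt(19)/19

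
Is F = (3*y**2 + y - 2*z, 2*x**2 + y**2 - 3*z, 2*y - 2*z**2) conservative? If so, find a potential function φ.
No, ∇×F = (5, -2, 4*x - 6*y - 1) ≠ 0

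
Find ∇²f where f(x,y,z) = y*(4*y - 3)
8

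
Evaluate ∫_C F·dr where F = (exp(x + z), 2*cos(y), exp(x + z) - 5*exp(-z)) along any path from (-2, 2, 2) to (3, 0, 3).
-2*sin(2) - 1 - 5*exp(-2) + 5*exp(-3) + exp(6)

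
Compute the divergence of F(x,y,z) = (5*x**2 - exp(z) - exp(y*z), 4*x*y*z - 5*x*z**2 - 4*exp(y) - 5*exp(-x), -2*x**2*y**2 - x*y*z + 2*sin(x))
-x*y + 4*x*z + 10*x - 4*exp(y)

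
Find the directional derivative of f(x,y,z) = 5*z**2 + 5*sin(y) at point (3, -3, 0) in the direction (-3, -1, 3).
-5*sqrt(19)*cos(3)/19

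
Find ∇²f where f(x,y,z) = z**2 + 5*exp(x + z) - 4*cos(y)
10*exp(x + z) + 4*cos(y) + 2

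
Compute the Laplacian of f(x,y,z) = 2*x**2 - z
4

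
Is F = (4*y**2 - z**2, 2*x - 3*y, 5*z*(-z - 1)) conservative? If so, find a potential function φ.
No, ∇×F = (0, -2*z, 2 - 8*y) ≠ 0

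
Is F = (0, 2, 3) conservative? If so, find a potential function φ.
Yes, F is conservative. φ = 2*y + 3*z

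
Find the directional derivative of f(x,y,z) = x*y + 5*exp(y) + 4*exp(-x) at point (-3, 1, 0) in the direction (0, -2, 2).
sqrt(2)*(3 - 5*E)/2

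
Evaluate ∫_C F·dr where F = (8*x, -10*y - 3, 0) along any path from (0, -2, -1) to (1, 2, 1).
-8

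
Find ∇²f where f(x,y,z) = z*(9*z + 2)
18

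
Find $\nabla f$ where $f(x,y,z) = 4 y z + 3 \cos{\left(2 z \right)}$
(0, 4*z, 4*y - 6*sin(2*z))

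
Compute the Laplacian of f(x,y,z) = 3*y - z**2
-2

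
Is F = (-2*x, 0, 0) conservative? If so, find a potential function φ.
Yes, F is conservative. φ = -x**2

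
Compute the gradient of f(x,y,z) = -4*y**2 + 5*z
(0, -8*y, 5)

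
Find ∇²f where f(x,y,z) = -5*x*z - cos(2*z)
4*cos(2*z)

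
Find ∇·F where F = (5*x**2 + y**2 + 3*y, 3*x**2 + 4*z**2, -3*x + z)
10*x + 1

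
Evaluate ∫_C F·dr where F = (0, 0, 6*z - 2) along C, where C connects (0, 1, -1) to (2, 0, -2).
11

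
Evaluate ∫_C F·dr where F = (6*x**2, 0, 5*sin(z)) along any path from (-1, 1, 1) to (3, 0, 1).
56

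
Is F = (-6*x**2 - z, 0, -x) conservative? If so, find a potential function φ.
Yes, F is conservative. φ = x*(-2*x**2 - z)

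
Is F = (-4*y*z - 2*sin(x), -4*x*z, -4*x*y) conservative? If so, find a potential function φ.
Yes, F is conservative. φ = -4*x*y*z + 2*cos(x)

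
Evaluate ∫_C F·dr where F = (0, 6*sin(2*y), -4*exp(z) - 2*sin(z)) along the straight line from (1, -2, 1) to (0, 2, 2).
-4*exp(2) - 2*cos(1) + 2*cos(2) + 4*E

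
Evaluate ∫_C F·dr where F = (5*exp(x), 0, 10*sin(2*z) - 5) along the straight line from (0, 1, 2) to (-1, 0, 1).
5*cos(4) + 5*exp(-1) - 5*cos(2)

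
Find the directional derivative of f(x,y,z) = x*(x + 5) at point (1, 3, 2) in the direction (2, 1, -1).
7*sqrt(6)/3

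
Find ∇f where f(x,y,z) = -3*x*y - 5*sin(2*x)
(-3*y - 10*cos(2*x), -3*x, 0)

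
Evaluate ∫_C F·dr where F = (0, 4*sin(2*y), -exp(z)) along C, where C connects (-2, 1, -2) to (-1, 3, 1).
-E - 2*cos(6) + 2*cos(2) + exp(-2)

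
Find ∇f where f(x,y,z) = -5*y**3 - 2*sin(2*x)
(-4*cos(2*x), -15*y**2, 0)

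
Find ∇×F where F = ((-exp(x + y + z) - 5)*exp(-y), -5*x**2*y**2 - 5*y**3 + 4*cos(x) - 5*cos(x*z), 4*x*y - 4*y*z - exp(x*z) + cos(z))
(-5*x*sin(x*z) + 4*x - 4*z, -4*y + z*exp(x*z) - exp(x + z), -10*x*y**2 + 5*z*sin(x*z) - 4*sin(x) - 5*exp(-y))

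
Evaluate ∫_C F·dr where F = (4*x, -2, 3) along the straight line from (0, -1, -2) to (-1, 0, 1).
9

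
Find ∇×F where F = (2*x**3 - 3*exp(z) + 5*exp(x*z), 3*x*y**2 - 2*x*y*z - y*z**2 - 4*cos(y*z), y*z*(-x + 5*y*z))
(2*x*y - x*z + 10*y*z**2 + 2*y*z - 4*y*sin(y*z), 5*x*exp(x*z) + y*z - 3*exp(z), y*(3*y - 2*z))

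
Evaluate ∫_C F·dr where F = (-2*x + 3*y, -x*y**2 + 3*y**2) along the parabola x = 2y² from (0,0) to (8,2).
-184/5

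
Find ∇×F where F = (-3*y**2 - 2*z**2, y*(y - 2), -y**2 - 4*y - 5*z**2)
(-2*y - 4, -4*z, 6*y)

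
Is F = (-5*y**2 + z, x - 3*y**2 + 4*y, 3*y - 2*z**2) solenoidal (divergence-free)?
No, ∇·F = -6*y - 4*z + 4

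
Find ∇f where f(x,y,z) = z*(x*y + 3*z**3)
(y*z, x*z, x*y + 12*z**3)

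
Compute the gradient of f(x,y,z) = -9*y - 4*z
(0, -9, -4)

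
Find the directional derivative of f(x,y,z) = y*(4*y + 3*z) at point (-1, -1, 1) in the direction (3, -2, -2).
16*sqrt(17)/17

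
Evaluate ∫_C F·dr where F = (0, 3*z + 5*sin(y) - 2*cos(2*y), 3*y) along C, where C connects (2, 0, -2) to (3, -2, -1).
sin(4) - 5*cos(2) + 11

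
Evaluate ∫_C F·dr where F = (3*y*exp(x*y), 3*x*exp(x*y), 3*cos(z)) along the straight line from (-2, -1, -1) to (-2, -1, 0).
3*sin(1)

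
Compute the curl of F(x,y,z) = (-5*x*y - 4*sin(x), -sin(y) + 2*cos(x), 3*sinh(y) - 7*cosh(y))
(-7*sinh(y) + 3*cosh(y), 0, 5*x - 2*sin(x))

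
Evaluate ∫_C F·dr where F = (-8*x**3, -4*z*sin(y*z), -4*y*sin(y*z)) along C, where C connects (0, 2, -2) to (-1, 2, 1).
-2 + 4*cos(2) - 4*cos(4)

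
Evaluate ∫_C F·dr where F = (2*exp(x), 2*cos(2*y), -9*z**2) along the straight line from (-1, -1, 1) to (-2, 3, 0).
-2*exp(-1) + sin(6) + 2*exp(-2) + sin(2) + 3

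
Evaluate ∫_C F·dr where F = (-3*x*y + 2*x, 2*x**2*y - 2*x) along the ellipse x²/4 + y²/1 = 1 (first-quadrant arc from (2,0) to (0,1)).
2 - pi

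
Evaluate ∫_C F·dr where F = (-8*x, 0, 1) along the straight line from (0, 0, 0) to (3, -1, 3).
-33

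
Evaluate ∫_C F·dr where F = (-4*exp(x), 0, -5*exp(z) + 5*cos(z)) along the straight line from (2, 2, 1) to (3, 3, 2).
-4*exp(3) - exp(2) - 5*sin(1) + 5*sin(2) + 5*E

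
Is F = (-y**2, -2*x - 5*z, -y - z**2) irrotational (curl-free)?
No, ∇×F = (4, 0, 2*y - 2)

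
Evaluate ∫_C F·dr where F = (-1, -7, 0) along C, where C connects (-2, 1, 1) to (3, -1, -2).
9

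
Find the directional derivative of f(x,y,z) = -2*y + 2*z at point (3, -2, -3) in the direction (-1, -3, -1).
4*sqrt(11)/11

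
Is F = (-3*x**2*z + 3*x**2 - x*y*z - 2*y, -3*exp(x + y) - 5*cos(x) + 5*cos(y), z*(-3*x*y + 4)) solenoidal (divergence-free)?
No, ∇·F = -3*x*y - 6*x*z + 6*x - y*z - 3*exp(x + y) - 5*sin(y) + 4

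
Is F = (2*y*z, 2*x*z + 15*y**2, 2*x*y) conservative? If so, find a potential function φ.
Yes, F is conservative. φ = y*(2*x*z + 5*y**2)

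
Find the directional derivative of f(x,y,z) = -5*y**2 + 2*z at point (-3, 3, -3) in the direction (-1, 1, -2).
-17*sqrt(6)/3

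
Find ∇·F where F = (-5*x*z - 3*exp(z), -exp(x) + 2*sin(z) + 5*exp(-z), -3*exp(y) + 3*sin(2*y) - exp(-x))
-5*z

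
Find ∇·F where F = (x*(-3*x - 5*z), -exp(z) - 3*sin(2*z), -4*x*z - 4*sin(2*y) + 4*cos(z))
-10*x - 5*z - 4*sin(z)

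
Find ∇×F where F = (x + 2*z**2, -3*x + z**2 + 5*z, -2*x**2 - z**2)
(-2*z - 5, 4*x + 4*z, -3)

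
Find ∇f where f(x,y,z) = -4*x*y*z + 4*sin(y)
(-4*y*z, -4*x*z + 4*cos(y), -4*x*y)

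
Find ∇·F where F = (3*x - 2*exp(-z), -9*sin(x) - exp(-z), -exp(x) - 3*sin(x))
3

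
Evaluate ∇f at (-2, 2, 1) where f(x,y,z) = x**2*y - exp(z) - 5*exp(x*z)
(-8 - 5*exp(-2), 4, (10 - exp(3))*exp(-2))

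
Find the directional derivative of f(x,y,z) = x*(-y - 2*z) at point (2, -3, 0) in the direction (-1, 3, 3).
-21*sqrt(19)/19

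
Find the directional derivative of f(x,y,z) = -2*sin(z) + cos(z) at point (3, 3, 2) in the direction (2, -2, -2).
sqrt(3)*(2*cos(2) + sin(2))/3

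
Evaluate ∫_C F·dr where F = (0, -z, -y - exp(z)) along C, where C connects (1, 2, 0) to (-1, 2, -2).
5 - exp(-2)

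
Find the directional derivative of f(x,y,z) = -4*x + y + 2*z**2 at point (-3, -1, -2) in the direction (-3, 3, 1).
7*sqrt(19)/19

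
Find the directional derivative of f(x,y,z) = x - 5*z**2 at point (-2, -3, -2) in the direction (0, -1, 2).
8*sqrt(5)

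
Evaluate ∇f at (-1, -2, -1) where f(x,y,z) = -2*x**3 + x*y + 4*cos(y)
(-8, -1 + 4*sin(2), 0)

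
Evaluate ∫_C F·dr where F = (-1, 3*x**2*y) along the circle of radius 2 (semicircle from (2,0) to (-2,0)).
4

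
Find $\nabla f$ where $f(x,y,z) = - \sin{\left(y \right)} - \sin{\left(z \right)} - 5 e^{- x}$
(5*exp(-x), -cos(y), -cos(z))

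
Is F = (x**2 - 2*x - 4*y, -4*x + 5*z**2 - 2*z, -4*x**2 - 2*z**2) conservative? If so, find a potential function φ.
No, ∇×F = (2 - 10*z, 8*x, 0) ≠ 0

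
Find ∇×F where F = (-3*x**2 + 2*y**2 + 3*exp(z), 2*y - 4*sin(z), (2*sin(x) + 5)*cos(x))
(4*cos(z), 3*exp(z) + 5*sin(x) - 2*cos(2*x), -4*y)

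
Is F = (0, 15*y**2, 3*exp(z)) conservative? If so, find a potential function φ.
Yes, F is conservative. φ = 5*y**3 + 3*exp(z)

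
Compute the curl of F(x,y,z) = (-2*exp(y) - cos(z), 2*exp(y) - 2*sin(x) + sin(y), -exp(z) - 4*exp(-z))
(0, sin(z), 2*exp(y) - 2*cos(x))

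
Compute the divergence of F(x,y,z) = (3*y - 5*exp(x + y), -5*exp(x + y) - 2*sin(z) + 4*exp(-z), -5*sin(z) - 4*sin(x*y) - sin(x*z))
-x*cos(x*z) - 10*exp(x + y) - 5*cos(z)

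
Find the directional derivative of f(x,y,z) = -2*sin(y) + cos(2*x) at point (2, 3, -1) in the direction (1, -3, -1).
2*sqrt(11)*(3*cos(3) - sin(4))/11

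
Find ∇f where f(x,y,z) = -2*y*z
(0, -2*z, -2*y)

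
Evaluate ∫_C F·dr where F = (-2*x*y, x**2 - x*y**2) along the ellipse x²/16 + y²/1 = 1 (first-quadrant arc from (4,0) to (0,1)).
64/3 - pi/4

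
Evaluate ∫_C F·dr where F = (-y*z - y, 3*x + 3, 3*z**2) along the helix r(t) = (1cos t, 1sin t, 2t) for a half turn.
pi*(pi + 4 + 16*pi**2)/2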